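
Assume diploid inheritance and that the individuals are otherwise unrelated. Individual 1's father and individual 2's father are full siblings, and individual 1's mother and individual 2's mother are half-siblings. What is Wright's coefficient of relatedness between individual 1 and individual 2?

Independent pedigree routes through distinct common ancestors add.
Individual 1 and individual 2 are related in two ways: first cousins through their fathers (r = 1/8) and half first cousins through their mothers (r = 1/16).
r = 1/8 + 1/16 = 0.1875.

0.1875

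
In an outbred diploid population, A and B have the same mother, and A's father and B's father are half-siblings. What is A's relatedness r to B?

Independent pedigree routes through distinct common ancestors add.
A and B are related in two ways: half-sibs through their shared mother (r = 1/4) and half first cousins through their fathers (r = 1/16).
r = 1/4 + 1/16 = 5/16 = 0.3125.

0.3125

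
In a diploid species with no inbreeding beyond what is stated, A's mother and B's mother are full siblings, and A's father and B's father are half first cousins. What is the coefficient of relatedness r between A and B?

Independent pedigree routes through distinct common ancestors add.
A and B are related in two ways: first cousins through their mothers (r = 1/8) and half second cousins through their fathers (r = 1/64).
r = 1/8 + 1/64 = 9/64 = 0.140625.

0.140625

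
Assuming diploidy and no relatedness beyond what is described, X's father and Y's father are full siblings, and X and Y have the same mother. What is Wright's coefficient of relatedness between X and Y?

Independent pedigree routes through distinct common ancestors add.
X and Y are related in two ways: first cousins through their fathers (r = 1/8) and half-sibs through their shared mother (r = 1/4).
r = 1/8 + 1/4 = 0.375.

0.375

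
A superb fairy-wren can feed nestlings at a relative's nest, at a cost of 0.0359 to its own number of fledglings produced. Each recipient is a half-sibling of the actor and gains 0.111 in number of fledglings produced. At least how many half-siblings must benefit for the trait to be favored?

r to a half-sibling = 0.25 (half-sibs share one parent — one path of length 2: r = (1/2)^2 = 1/4).
Hamilton's rule: n·r·B > C  ⇒  n > C/(r·B) = 0.0359/(0.25·0.111) = 1.294.
The smallest integer exceeding 1.294 is 2.

2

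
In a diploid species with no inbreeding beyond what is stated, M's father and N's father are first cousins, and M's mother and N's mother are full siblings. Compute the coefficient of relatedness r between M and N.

Relatedness sums over independent paths through distinct common ancestors.
M and N are related in two ways: second cousins through their fathers (r = 1/32) and first cousins through their mothers (r = 1/8).
r = 1/32 + 1/8 = 0.15625.

0.15625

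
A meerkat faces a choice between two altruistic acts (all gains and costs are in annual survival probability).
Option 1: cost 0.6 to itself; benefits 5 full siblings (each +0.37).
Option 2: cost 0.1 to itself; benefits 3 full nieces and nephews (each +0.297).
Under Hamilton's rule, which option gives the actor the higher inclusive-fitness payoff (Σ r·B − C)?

Option 1

Option 1: r to a full sibling = 0.5.
Option 1: Σ r·B − C = (5·0.5·0.37) − 0.6 = 0.325.
Option 2: r to a full niece or nephew = 0.25.
Option 2: Σ r·B − C = (3·0.25·0.297) − 0.1 = 0.12275.
Option 1 has the higher net inclusive-fitness payoff.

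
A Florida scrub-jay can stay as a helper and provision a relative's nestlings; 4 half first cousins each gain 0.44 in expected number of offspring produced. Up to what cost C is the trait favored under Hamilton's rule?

r to a half first cousin = 0.0625 (half first cousins share one grandparent — one path of length 4: r = (1/2)^4 = 1/16).
Hamilton's rule: n·r·B > C, so the trait is favored while C < n·r·B = 4·0.0625·0.44 = 0.11.

0.11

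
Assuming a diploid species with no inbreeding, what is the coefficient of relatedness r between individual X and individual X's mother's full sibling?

Each parent–offspring link contributes a factor of 1/2, and independent paths through distinct common ancestors add.
Full aunt/uncle↔niece/nephew: two paths of length 3 through the shared grandparent pair: r = 2·(1/2)^3 = 1/4.

0.25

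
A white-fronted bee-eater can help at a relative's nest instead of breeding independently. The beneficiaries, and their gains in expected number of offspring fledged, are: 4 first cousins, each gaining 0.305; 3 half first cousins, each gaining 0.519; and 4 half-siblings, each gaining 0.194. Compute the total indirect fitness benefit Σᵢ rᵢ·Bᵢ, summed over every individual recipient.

r to a first cousin = 1/8 (first cousins share one grandparent pair — two paths of length 4: r = 2·(1/2)^4 = 1/8).
r to a half first cousin = 1/16 (half first cousins share one grandparent — one path of length 4: r = (1/2)^4 = 1/16).
r to a half-sibling = 0.25 (half-sibs share one parent — one path of length 2: r = (1/2)^2 = 1/4).
Summing one r·B term per recipient: 4·0.125·0.305 + 3·0.0625·0.519 + 4·0.25·0.194 = 0.4438125.

0.4438125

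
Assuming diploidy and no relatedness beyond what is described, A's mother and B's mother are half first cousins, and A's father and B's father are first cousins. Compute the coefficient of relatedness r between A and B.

Independent pedigree routes through distinct common ancestors add.
A and B are related in two ways: half second cousins through their mothers (r = 1/64) and second cousins through their fathers (r = 1/32).
r = 1/64 + 1/32 = 3/64 = 0.046875.

0.046875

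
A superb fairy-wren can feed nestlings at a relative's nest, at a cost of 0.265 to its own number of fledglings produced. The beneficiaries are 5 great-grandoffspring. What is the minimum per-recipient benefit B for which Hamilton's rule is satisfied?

r to a great-grandoffspring = 1/8 (three parent–offspring links: r = (1/2)^3 = 1/8).
Hamilton's rule with n recipients of equal r: n·r·B > C, so B > C/(n·r) = 0.265/(5·0.125) = 0.424.

0.424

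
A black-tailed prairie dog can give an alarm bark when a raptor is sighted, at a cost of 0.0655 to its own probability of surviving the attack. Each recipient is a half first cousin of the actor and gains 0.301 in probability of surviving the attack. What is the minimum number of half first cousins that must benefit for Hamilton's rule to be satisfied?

4

r to a half first cousin = 0.0625 (half first cousins share one grandparent — one path of length 4: r = (1/2)^4 = 1/16).
Hamilton's rule: n·r·B > C  ⇒  n > C/(r·B) = 0.0655/(0.0625·0.301) = 3.482.
The smallest integer exceeding 3.482 is 4.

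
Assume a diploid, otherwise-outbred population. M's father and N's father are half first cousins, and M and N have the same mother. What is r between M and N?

Independent pedigree routes through distinct common ancestors add.
M and N are related in two ways: half second cousins through their fathers (r = 1/64) and half-sibs through their shared mother (r = 1/4).
r = 1/64 + 1/4 = 0.265625.

0.265625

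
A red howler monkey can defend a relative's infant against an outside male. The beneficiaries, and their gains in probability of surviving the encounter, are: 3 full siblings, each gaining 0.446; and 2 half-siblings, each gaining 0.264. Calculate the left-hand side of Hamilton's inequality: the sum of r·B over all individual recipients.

r to a full sibling = 0.5 (full sibs share both parents — two paths of length 2: r = 2·(1/2)^2 = 1/2).
r to a half-sibling = 1/4 (half-sibs share one parent — one path of length 2: r = (1/2)^2 = 1/4).
Summing one r·B term per recipient: 3·0.5·0.446 + 2·0.25·0.264 = 0.801.

0.801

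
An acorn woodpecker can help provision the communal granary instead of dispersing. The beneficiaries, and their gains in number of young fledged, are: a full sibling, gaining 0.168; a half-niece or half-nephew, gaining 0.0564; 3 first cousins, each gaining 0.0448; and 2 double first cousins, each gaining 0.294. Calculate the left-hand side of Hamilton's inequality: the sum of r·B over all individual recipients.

r to a full sibling = 1/2 (full sibs share both parents — two paths of length 2: r = 2·(1/2)^2 = 1/2).
r to a half-niece or half-nephew = 1/8 (half-aunt/uncle↔niece/nephew: one path of length 3: r = (1/2)^3 = 1/8).
r to a first cousin = 0.125 (first cousins share one grandparent pair — two paths of length 4: r = 2·(1/2)^4 = 1/8).
r to a double first cousin = 0.25 (double first cousins share both grandparent pairs — four paths of length 4: r = 4·(1/2)^4 = 1/4).
Summing one r·B term per recipient: 1·0.5·0.168 + 1·0.125·0.0564 + 3·0.125·0.0448 + 2·0.25·0.294 = 0.25485.

0.25485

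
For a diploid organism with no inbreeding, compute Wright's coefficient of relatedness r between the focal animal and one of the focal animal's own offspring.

Each parent–offspring link contributes a factor of 1/2, and independent paths through distinct common ancestors add.
One parent–offspring link: r = (1/2)^1 = 1/2.

0.5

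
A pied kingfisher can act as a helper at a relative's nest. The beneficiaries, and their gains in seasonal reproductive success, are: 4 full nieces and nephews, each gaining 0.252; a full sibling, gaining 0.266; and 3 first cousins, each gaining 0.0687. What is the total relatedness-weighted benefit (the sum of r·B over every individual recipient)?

0.4107625

r to a full niece or nephew = 1/4 (full aunt/uncle↔niece/nephew: two paths of length 3 through the shared grandparent pair: r = 2·(1/2)^3 = 1/4).
r to a full sibling = 1/2 (full sibs share both parents — two paths of length 2: r = 2·(1/2)^2 = 1/2).
r to a first cousin = 1/8 (first cousins share one grandparent pair — two paths of length 4: r = 2·(1/2)^4 = 1/8).
Summing one r·B term per recipient: 4·0.25·0.252 + 1·0.5·0.266 + 3·0.125·0.0687 = 0.4107625.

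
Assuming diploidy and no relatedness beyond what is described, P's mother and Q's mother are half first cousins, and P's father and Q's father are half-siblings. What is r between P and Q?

Independent pedigree routes through distinct common ancestors add.
P and Q are related in two ways: half second cousins through their mothers (r = 1/64) and half first cousins through their fathers (r = 1/16).
r = 1/64 + 1/16 = 0.078125.

0.078125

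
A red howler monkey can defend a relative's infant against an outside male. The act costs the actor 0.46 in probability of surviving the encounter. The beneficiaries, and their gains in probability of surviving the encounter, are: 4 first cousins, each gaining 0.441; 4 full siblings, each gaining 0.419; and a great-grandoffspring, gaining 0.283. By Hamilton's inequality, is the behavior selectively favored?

Yes

Hamilton's rule: the trait is favored when the sum of r·B over every recipient exceeds the actor's cost C.
r to a first cousin = 1/8 (first cousins share one grandparent pair — two paths of length 4: r = 2·(1/2)^4 = 1/8).
r to a full sibling = 0.5 (full sibs share both parents — two paths of length 2: r = 2·(1/2)^2 = 1/2).
r to a great-grandoffspring = 1/8 (three parent–offspring links: r = (1/2)^3 = 1/8).
Summing one r·B term per recipient: 4·0.125·0.441 + 4·0.5·0.419 + 1·0.125·0.283 = 1.093875.
1.093875 > 0.46: the indirect benefit exceeds the cost.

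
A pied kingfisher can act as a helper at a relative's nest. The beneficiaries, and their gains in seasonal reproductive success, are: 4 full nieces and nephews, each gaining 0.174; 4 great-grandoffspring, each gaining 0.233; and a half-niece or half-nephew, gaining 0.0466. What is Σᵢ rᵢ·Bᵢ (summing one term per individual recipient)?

r to a full niece or nephew = 0.25 (full aunt/uncle↔niece/nephew: two paths of length 3 through the shared grandparent pair: r = 2·(1/2)^3 = 1/4).
r to a great-grandoffspring = 1/8 (three parent–offspring links: r = (1/2)^3 = 1/8).
r to a half-niece or half-nephew = 0.125 (half-aunt/uncle↔niece/nephew: one path of length 3: r = (1/2)^3 = 1/8).
Summing one r·B term per recipient: 4·0.25·0.174 + 4·0.125·0.233 + 1·0.125·0.0466 = 0.296325.

0.296325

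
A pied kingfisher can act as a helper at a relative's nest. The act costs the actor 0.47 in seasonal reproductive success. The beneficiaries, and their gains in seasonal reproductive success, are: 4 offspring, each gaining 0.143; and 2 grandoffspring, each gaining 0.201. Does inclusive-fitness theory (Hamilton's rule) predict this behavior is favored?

Hamilton's rule: the trait is favored when the sum of r·B over every recipient exceeds the actor's cost C.
r to an offspring = 0.5 (one parent–offspring link: r = (1/2)^1 = 1/2).
r to a grandoffspring = 0.25 (two parent–offspring links: r = (1/2)^2 = 1/4).
Summing one r·B term per recipient: 4·0.5·0.143 + 2·0.25·0.201 = 0.3865.
0.3865 < 0.47: the indirect benefit is less than the cost.

No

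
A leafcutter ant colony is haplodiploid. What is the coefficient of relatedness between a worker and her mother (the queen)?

One meiotic link between diploid queen and diploid daughter: r = 1/2.

0.5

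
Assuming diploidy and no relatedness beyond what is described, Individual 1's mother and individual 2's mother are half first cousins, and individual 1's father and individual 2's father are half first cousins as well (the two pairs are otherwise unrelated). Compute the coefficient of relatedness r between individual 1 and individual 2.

With two independent routes of shared ancestry, r is the sum of the two contributions.
Individual 1 and individual 2 are related in two ways: half second cousins through their mothers (r = 1/64) and half second cousins through their fathers (r = 1/64).
r = 1/64 + 1/64 = 1/32 = 0.03125.

0.03125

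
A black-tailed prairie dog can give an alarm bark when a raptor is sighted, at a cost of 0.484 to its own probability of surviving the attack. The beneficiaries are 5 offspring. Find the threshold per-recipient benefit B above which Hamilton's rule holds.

0.1936

r to an offspring = 0.5 (one parent–offspring link: r = (1/2)^1 = 1/2).
Hamilton's rule with n recipients of equal r: n·r·B > C, so B > C/(n·r) = 0.484/(5·0.5) = 0.1936.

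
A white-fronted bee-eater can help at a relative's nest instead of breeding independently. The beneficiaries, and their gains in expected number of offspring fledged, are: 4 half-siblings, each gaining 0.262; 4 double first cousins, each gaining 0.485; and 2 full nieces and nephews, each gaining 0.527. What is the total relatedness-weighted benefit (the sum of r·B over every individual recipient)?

r to a half-sibling = 1/4 (half-sibs share one parent — one path of length 2: r = (1/2)^2 = 1/4).
r to a double first cousin = 0.25 (double first cousins share both grandparent pairs — four paths of length 4: r = 4·(1/2)^4 = 1/4).
r to a full niece or nephew = 0.25 (full aunt/uncle↔niece/nephew: two paths of length 3 through the shared grandparent pair: r = 2·(1/2)^3 = 1/4).
Summing one r·B term per recipient: 4·0.25·0.262 + 4·0.25·0.485 + 2·0.25·0.527 = 1.0105.

1.0105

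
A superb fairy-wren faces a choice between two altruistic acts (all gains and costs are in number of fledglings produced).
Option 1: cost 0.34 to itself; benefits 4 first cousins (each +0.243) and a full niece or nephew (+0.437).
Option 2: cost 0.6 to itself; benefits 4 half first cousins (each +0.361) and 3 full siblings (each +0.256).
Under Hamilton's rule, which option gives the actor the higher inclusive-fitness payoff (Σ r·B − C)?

Option 1: r to a first cousin = 0.125.
Option 1: r to a full niece or nephew = 0.25.
Option 1: Σ r·B − C = (4·0.125·0.243 + 1·0.25·0.437) − 0.34 = -0.10925.
Option 2: r to a half first cousin = 0.0625.
Option 2: r to a full sibling = 0.5.
Option 2: Σ r·B − C = (4·0.0625·0.361 + 3·0.5·0.256) − 0.6 = -0.12575.
Option 1 has the higher net inclusive-fitness payoff.

Option 1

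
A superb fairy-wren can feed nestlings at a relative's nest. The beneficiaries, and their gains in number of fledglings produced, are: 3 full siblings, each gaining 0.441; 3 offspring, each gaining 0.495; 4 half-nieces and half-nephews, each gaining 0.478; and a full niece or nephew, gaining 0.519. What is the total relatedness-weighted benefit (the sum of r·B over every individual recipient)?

r to a full sibling = 0.5 (full sibs share both parents — two paths of length 2: r = 2·(1/2)^2 = 1/2).
r to an offspring = 0.5 (one parent–offspring link: r = (1/2)^1 = 1/2).
r to a half-niece or half-nephew = 1/8 (half-aunt/uncle↔niece/nephew: one path of length 3: r = (1/2)^3 = 1/8).
r to a full niece or nephew = 1/4 (full aunt/uncle↔niece/nephew: two paths of length 3 through the shared grandparent pair: r = 2·(1/2)^3 = 1/4).
Summing one r·B term per recipient: 3·0.5·0.441 + 3·0.5·0.495 + 4·0.125·0.478 + 1·0.25·0.519 = 1.77275.

1.77275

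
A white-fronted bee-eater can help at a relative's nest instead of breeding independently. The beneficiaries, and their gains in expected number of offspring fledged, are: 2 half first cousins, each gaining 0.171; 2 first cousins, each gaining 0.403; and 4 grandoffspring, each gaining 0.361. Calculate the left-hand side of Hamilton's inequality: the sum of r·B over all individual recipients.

0.483125

r to a half first cousin = 1/16 (half first cousins share one grandparent — one path of length 4: r = (1/2)^4 = 1/16).
r to a first cousin = 0.125 (first cousins share one grandparent pair — two paths of length 4: r = 2·(1/2)^4 = 1/8).
r to a grandoffspring = 0.25 (two parent–offspring links: r = (1/2)^2 = 1/4).
Summing one r·B term per recipient: 2·0.0625·0.171 + 2·0.125·0.403 + 4·0.25·0.361 = 0.483125.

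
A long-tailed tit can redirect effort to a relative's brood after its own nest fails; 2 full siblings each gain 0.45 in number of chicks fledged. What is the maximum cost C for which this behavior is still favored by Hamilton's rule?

0.45

r to a full sibling = 1/2 (full sibs share both parents — two paths of length 2: r = 2·(1/2)^2 = 1/2).
Hamilton's rule: n·r·B > C, so the trait is favored while C < n·r·B = 2·0.5·0.45 = 0.45.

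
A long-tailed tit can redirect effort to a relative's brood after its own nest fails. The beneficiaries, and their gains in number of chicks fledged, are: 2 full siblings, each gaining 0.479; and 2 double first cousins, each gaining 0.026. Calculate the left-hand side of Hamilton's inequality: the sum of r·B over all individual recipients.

r to a full sibling = 1/2 (full sibs share both parents — two paths of length 2: r = 2·(1/2)^2 = 1/2).
r to a double first cousin = 1/4 (double first cousins share both grandparent pairs — four paths of length 4: r = 4·(1/2)^4 = 1/4).
Summing one r·B term per recipient: 2·0.5·0.479 + 2·0.25·0.026 = 0.492.

0.492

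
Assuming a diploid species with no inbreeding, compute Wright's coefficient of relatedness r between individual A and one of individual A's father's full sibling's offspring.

Each parent–offspring link contributes a factor of 1/2, and independent paths through distinct common ancestors add.
First cousins share one grandparent pair — two paths of length 4: r = 2·(1/2)^4 = 1/8.

0.125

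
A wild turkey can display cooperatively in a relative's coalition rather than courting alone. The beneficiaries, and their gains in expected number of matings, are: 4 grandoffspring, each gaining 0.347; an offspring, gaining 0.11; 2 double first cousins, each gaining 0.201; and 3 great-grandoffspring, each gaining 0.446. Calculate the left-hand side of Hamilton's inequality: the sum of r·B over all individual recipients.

0.66975

r to a grandoffspring = 1/4 (two parent–offspring links: r = (1/2)^2 = 1/4).
r to an offspring = 0.5 (one parent–offspring link: r = (1/2)^1 = 1/2).
r to a double first cousin = 0.25 (double first cousins share both grandparent pairs — four paths of length 4: r = 4·(1/2)^4 = 1/4).
r to a great-grandoffspring = 0.125 (three parent–offspring links: r = (1/2)^3 = 1/8).
Summing one r·B term per recipient: 4·0.25·0.347 + 1·0.5·0.11 + 2·0.25·0.201 + 3·0.125·0.446 = 0.66975.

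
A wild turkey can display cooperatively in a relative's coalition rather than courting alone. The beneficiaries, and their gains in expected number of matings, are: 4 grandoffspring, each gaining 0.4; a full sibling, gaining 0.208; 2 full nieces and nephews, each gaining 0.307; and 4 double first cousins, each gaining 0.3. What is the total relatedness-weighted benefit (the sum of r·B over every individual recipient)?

0.9575

r to a grandoffspring = 0.25 (two parent–offspring links: r = (1/2)^2 = 1/4).
r to a full sibling = 1/2 (full sibs share both parents — two paths of length 2: r = 2·(1/2)^2 = 1/2).
r to a full niece or nephew = 1/4 (full aunt/uncle↔niece/nephew: two paths of length 3 through the shared grandparent pair: r = 2·(1/2)^3 = 1/4).
r to a double first cousin = 1/4 (double first cousins share both grandparent pairs — four paths of length 4: r = 4·(1/2)^4 = 1/4).
Summing one r·B term per recipient: 4·0.25·0.4 + 1·0.5·0.208 + 2·0.25·0.307 + 4·0.25·0.3 = 0.9575.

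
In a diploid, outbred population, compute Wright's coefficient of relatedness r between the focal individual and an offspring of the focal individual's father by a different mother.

0.25

Each parent–offspring link contributes a factor of 1/2, and independent paths through distinct common ancestors add.
Half-sibs share one parent — one path of length 2: r = (1/2)^2 = 1/4.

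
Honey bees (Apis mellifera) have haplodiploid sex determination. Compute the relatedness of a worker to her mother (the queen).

One meiotic link between diploid queen and diploid daughter: r = 1/2.

0.5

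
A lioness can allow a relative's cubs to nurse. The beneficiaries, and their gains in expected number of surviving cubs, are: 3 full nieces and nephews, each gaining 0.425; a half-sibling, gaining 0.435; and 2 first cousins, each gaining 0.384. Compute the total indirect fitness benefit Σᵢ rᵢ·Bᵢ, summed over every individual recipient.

r to a full niece or nephew = 1/4 (full aunt/uncle↔niece/nephew: two paths of length 3 through the shared grandparent pair: r = 2·(1/2)^3 = 1/4).
r to a half-sibling = 0.25 (half-sibs share one parent — one path of length 2: r = (1/2)^2 = 1/4).
r to a first cousin = 1/8 (first cousins share one grandparent pair — two paths of length 4: r = 2·(1/2)^4 = 1/8).
Summing one r·B term per recipient: 3·0.25·0.425 + 1·0.25·0.435 + 2·0.125·0.384 = 0.5235.

0.5235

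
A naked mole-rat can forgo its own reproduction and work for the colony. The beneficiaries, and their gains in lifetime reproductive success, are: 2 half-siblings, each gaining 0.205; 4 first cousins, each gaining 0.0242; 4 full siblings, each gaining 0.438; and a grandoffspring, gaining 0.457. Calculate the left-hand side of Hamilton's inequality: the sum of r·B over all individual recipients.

1.10485

r to a half-sibling = 1/4 (half-sibs share one parent — one path of length 2: r = (1/2)^2 = 1/4).
r to a first cousin = 0.125 (first cousins share one grandparent pair — two paths of length 4: r = 2·(1/2)^4 = 1/8).
r to a full sibling = 1/2 (full sibs share both parents — two paths of length 2: r = 2·(1/2)^2 = 1/2).
r to a grandoffspring = 0.25 (two parent–offspring links: r = (1/2)^2 = 1/4).
Summing one r·B term per recipient: 2·0.25·0.205 + 4·0.125·0.0242 + 4·0.5·0.438 + 1·0.25·0.457 = 1.10485.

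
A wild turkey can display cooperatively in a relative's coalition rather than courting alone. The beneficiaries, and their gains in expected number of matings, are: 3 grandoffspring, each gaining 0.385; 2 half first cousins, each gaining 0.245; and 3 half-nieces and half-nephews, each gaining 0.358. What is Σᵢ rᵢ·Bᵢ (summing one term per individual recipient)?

0.453625

r to a grandoffspring = 1/4 (two parent–offspring links: r = (1/2)^2 = 1/4).
r to a half first cousin = 0.0625 (half first cousins share one grandparent — one path of length 4: r = (1/2)^4 = 1/16).
r to a half-niece or half-nephew = 1/8 (half-aunt/uncle↔niece/nephew: one path of length 3: r = (1/2)^3 = 1/8).
Summing one r·B term per recipient: 3·0.25·0.385 + 2·0.0625·0.245 + 3·0.125·0.358 = 0.453625.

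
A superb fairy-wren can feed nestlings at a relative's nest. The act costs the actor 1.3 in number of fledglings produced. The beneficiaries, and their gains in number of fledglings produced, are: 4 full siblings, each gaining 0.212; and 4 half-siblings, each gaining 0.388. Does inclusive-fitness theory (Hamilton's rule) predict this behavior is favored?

Hamilton's rule: the trait is favored when the sum of r·B over every recipient exceeds the actor's cost C.
r to a full sibling = 0.5 (full sibs share both parents — two paths of length 2: r = 2·(1/2)^2 = 1/2).
r to a half-sibling = 1/4 (half-sibs share one parent — one path of length 2: r = (1/2)^2 = 1/4).
Summing one r·B term per recipient: 4·0.5·0.212 + 4·0.25·0.388 = 0.812.
0.812 < 1.3: the indirect benefit is less than the cost.

No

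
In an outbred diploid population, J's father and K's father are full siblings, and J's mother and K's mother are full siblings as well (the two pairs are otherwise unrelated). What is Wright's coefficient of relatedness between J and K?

0.25

Relatedness sums over independent paths through distinct common ancestors.
J and K are related in two ways: first cousins through their fathers (r = 1/8) and first cousins through their mothers (r = 1/8) — i.e. double first cousins.
r = 1/8 + 1/8 = 1/4 = 0.25.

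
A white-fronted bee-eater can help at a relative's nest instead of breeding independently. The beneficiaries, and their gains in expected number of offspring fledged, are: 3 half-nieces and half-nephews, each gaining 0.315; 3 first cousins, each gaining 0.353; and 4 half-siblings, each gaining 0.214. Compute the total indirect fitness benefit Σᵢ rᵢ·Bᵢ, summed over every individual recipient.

0.4645

r to a half-niece or half-nephew = 0.125 (half-aunt/uncle↔niece/nephew: one path of length 3: r = (1/2)^3 = 1/8).
r to a first cousin = 0.125 (first cousins share one grandparent pair — two paths of length 4: r = 2·(1/2)^4 = 1/8).
r to a half-sibling = 0.25 (half-sibs share one parent — one path of length 2: r = (1/2)^2 = 1/4).
Summing one r·B term per recipient: 3·0.125·0.315 + 3·0.125·0.353 + 4·0.25·0.214 = 0.4645.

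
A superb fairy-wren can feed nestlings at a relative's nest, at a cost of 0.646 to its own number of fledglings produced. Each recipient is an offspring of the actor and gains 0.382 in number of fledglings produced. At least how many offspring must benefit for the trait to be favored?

r to an offspring = 1/2 (one parent–offspring link: r = (1/2)^1 = 1/2).
Hamilton's rule: n·r·B > C  ⇒  n > C/(r·B) = 0.646/(0.5·0.382) = 3.382.
The smallest integer exceeding 3.382 is 4.

4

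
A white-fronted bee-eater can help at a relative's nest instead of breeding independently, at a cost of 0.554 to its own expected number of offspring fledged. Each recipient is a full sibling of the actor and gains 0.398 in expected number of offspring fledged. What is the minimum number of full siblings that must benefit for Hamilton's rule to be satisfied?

3

r to a full sibling = 0.5 (full sibs share both parents — two paths of length 2: r = 2·(1/2)^2 = 1/2).
Hamilton's rule: n·r·B > C  ⇒  n > C/(r·B) = 0.554/(0.5·0.398) = 2.784.
The smallest integer exceeding 2.784 is 3.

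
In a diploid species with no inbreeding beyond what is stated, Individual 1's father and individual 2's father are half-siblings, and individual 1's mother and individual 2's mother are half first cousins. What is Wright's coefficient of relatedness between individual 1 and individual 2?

0.078125

Independent pedigree routes through distinct common ancestors add.
Individual 1 and individual 2 are related in two ways: half first cousins through their fathers (r = 1/16) and half second cousins through their mothers (r = 1/64).
r = 1/16 + 1/64 = 0.078125.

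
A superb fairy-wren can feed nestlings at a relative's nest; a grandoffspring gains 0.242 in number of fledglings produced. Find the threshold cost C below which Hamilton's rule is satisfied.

r to a grandoffspring = 1/4 (two parent–offspring links: r = (1/2)^2 = 1/4).
Hamilton's rule: n·r·B > C, so the trait is favored while C < n·r·B = 1·0.25·0.242 = 0.0605.

0.0605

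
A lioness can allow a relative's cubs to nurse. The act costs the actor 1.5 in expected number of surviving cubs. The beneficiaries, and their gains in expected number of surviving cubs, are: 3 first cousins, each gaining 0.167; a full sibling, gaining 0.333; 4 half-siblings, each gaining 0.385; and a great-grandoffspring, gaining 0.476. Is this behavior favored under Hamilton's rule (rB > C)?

No

Hamilton's rule: the trait is favored when the sum of r·B over every recipient exceeds the actor's cost C.
r to a first cousin = 1/8 (first cousins share one grandparent pair — two paths of length 4: r = 2·(1/2)^4 = 1/8).
r to a full sibling = 0.5 (full sibs share both parents — two paths of length 2: r = 2·(1/2)^2 = 1/2).
r to a half-sibling = 1/4 (half-sibs share one parent — one path of length 2: r = (1/2)^2 = 1/4).
r to a great-grandoffspring = 1/8 (three parent–offspring links: r = (1/2)^3 = 1/8).
Summing one r·B term per recipient: 3·0.125·0.167 + 1·0.5·0.333 + 4·0.25·0.385 + 1·0.125·0.476 = 0.673625.
0.673625 < 1.5: the indirect benefit is less than the cost.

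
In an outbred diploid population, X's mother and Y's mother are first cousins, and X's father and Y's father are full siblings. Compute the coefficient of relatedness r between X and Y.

Relatedness sums over independent paths through distinct common ancestors.
X and Y are related in two ways: second cousins through their mothers (r = 1/32) and first cousins through their fathers (r = 1/8).
r = 1/32 + 1/8 = 5/32 = 0.15625.

0.15625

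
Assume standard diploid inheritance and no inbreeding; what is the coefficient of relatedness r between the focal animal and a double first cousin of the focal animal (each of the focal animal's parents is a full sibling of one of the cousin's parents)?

0.25

Each parent–offspring link contributes a factor of 1/2, and independent paths through distinct common ancestors add.
Double first cousins share both grandparent pairs — four paths of length 4: r = 4·(1/2)^4 = 1/4.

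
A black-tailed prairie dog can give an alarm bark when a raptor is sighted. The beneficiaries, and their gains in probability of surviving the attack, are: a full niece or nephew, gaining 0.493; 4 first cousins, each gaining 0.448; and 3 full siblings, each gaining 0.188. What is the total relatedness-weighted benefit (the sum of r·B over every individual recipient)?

0.62925

r to a full niece or nephew = 1/4 (full aunt/uncle↔niece/nephew: two paths of length 3 through the shared grandparent pair: r = 2·(1/2)^3 = 1/4).
r to a first cousin = 0.125 (first cousins share one grandparent pair — two paths of length 4: r = 2·(1/2)^4 = 1/8).
r to a full sibling = 0.5 (full sibs share both parents — two paths of length 2: r = 2·(1/2)^2 = 1/2).
Summing one r·B term per recipient: 1·0.25·0.493 + 4·0.125·0.448 + 3·0.5·0.188 = 0.62925.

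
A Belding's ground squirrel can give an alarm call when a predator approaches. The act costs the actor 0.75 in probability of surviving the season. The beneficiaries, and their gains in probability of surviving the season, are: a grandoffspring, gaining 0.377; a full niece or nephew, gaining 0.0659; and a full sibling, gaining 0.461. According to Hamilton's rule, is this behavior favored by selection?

No

Hamilton's rule: the trait is favored when the sum of r·B over every recipient exceeds the actor's cost C.
r to a grandoffspring = 1/4 (two parent–offspring links: r = (1/2)^2 = 1/4).
r to a full niece or nephew = 1/4 (full aunt/uncle↔niece/nephew: two paths of length 3 through the shared grandparent pair: r = 2·(1/2)^3 = 1/4).
r to a full sibling = 1/2 (full sibs share both parents — two paths of length 2: r = 2·(1/2)^2 = 1/2).
Summing one r·B term per recipient: 1·0.25·0.377 + 1·0.25·0.0659 + 1·0.5·0.461 = 0.341225.
0.341225 < 0.75: the indirect benefit is less than the cost.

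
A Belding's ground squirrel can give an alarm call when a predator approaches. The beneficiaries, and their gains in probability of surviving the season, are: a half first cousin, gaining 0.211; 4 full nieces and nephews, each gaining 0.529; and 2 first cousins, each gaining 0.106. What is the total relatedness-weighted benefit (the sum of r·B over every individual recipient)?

r to a half first cousin = 1/16 (half first cousins share one grandparent — one path of length 4: r = (1/2)^4 = 1/16).
r to a full niece or nephew = 0.25 (full aunt/uncle↔niece/nephew: two paths of length 3 through the shared grandparent pair: r = 2·(1/2)^3 = 1/4).
r to a first cousin = 1/8 (first cousins share one grandparent pair — two paths of length 4: r = 2·(1/2)^4 = 1/8).
Summing one r·B term per recipient: 1·0.0625·0.211 + 4·0.25·0.529 + 2·0.125·0.106 = 0.5686875.

0.5686875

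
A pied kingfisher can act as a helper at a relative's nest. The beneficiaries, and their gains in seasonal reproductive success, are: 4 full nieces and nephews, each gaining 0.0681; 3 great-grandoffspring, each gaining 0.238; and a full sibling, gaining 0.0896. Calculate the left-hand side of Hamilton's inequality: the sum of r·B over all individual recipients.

0.20215

r to a full niece or nephew = 1/4 (full aunt/uncle↔niece/nephew: two paths of length 3 through the shared grandparent pair: r = 2·(1/2)^3 = 1/4).
r to a great-grandoffspring = 0.125 (three parent–offspring links: r = (1/2)^3 = 1/8).
r to a full sibling = 1/2 (full sibs share both parents — two paths of length 2: r = 2·(1/2)^2 = 1/2).
Summing one r·B term per recipient: 4·0.25·0.0681 + 3·0.125·0.238 + 1·0.5·0.0896 = 0.20215.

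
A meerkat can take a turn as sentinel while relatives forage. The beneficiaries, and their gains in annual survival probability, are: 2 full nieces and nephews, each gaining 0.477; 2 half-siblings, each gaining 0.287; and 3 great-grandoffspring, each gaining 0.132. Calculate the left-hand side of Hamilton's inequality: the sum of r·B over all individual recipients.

0.4315

r to a full niece or nephew = 1/4 (full aunt/uncle↔niece/nephew: two paths of length 3 through the shared grandparent pair: r = 2·(1/2)^3 = 1/4).
r to a half-sibling = 0.25 (half-sibs share one parent — one path of length 2: r = (1/2)^2 = 1/4).
r to a great-grandoffspring = 0.125 (three parent–offspring links: r = (1/2)^3 = 1/8).
Summing one r·B term per recipient: 2·0.25·0.477 + 2·0.25·0.287 + 3·0.125·0.132 = 0.4315.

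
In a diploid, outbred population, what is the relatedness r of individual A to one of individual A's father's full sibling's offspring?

0.125

Each parent–offspring link contributes a factor of 1/2, and independent paths through distinct common ancestors add.
First cousins share one grandparent pair — two paths of length 4: r = 2·(1/2)^4 = 1/8.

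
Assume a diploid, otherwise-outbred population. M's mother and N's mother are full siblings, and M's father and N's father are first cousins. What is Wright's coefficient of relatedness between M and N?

0.15625

With two independent routes of shared ancestry, r is the sum of the two contributions.
M and N are related in two ways: first cousins through their mothers (r = 1/8) and second cousins through their fathers (r = 1/32).
r = 1/8 + 1/32 = 0.15625.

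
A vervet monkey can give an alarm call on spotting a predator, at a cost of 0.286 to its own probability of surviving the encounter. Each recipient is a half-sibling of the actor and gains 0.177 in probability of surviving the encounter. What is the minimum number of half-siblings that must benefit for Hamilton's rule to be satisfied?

r to a half-sibling = 0.25 (half-sibs share one parent — one path of length 2: r = (1/2)^2 = 1/4).
Hamilton's rule: n·r·B > C  ⇒  n > C/(r·B) = 0.286/(0.25·0.177) = 6.463.
The smallest integer exceeding 6.463 is 7.

7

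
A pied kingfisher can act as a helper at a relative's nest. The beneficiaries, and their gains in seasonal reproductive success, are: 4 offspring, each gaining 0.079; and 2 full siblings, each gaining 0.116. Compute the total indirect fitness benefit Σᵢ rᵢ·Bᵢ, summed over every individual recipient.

0.274

r to an offspring = 1/2 (one parent–offspring link: r = (1/2)^1 = 1/2).
r to a full sibling = 1/2 (full sibs share both parents — two paths of length 2: r = 2·(1/2)^2 = 1/2).
Summing one r·B term per recipient: 4·0.5·0.079 + 2·0.5·0.116 = 0.274.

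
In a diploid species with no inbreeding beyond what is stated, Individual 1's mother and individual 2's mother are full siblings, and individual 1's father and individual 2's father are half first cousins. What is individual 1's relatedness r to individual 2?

Relatedness sums over independent paths through distinct common ancestors.
Individual 1 and individual 2 are related in two ways: first cousins through their mothers (r = 1/8) and half second cousins through their fathers (r = 1/64).
r = 1/8 + 1/64 = 0.140625.

0.140625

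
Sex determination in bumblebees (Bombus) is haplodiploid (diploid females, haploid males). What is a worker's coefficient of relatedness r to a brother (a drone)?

Her haploid brother carries none of their father's genes and a random half of their mother's genome; that half matches the maternal half of her own genome with probability 1/2: r = 1/2 · 1/2 = 1/4.

0.25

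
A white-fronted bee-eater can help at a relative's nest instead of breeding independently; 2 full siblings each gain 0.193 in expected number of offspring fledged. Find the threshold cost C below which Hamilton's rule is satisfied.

0.193

r to a full sibling = 0.5 (full sibs share both parents — two paths of length 2: r = 2·(1/2)^2 = 1/2).
Hamilton's rule: n·r·B > C, so the trait is favored while C < n·r·B = 2·0.5·0.193 = 0.193.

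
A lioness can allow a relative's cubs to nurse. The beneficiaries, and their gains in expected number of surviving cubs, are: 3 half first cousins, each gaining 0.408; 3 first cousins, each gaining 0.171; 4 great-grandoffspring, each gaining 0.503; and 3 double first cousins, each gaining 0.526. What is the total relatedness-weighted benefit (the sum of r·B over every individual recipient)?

0.786625

r to a half first cousin = 0.0625 (half first cousins share one grandparent — one path of length 4: r = (1/2)^4 = 1/16).
r to a first cousin = 1/8 (first cousins share one grandparent pair — two paths of length 4: r = 2·(1/2)^4 = 1/8).
r to a great-grandoffspring = 1/8 (three parent–offspring links: r = (1/2)^3 = 1/8).
r to a double first cousin = 1/4 (double first cousins share both grandparent pairs — four paths of length 4: r = 4·(1/2)^4 = 1/4).
Summing one r·B term per recipient: 3·0.0625·0.408 + 3·0.125·0.171 + 4·0.125·0.503 + 3·0.25·0.526 = 0.786625.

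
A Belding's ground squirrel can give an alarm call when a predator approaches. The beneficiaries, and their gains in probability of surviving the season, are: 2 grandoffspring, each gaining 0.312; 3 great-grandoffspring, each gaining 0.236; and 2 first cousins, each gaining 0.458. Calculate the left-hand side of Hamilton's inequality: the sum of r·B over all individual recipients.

r to a grandoffspring = 1/4 (two parent–offspring links: r = (1/2)^2 = 1/4).
r to a great-grandoffspring = 0.125 (three parent–offspring links: r = (1/2)^3 = 1/8).
r to a first cousin = 0.125 (first cousins share one grandparent pair — two paths of length 4: r = 2·(1/2)^4 = 1/8).
Summing one r·B term per recipient: 2·0.25·0.312 + 3·0.125·0.236 + 2·0.125·0.458 = 0.359.

0.359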